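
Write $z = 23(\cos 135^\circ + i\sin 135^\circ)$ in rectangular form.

a = r cos θ = 23 * -sqrt(2)/2 = -23*sqrt(2)/2
b = r sin θ = 23 * sqrt(2)/2 = 23*sqrt(2)/2
z = -23*sqrt(2)/2 + (23*sqrt(2)/2)i


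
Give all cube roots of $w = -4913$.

|w| = 4913, arg(w) = 180°
Root modulus = 4913^(1/3) = 17
Root arguments: θ_k = (180° + 360°k)/3 for k = 0, 1, ..., 2
Roots: 17/2 + (17*sqrt(3)/2)i, -17, 17/2 - (17*sqrt(3)/2)i


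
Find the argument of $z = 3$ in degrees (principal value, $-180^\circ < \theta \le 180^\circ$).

b = 0 and a > 0, so z lies on the positive real axis: θ = 0°


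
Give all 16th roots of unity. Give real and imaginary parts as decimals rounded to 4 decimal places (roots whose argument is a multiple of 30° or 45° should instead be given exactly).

ω_k = e^(2πik/16) = cos(2πk/16) + i sin(2πk/16) for k = 0, 1, ..., 15
Roots: 1, 0.9239 + 0.3827i, sqrt(2)/2 + (sqrt(2)/2)i, 0.3827 + 0.9239i, i, -0.3827 + 0.9239i, -sqrt(2)/2 + (sqrt(2)/2)i, -0.9239 + 0.3827i, -1, -0.9239 - 0.3827i, -sqrt(2)/2 - (sqrt(2)/2)i, -0.3827 - 0.9239i, -i, 0.3827 - 0.9239i, sqrt(2)/2 - (sqrt(2)/2)i, 0.9239 - 0.3827i


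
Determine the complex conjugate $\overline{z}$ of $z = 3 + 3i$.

If z = a + bi, then conjugate(z) = a - bi
conjugate(3 + 3i) = 3 - 3i


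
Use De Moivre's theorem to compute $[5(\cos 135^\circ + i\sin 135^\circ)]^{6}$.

By De Moivre: z^n = r^n(cos(nθ) + i sin(nθ))
= 5^6(cos(6*135°) + i sin(6*135°))
= 15625(cos 90° + i sin 90°)
= 15625i


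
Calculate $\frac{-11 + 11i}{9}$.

Divisor is real, so divide each part by 9:
= -11/9 + (11/9)i


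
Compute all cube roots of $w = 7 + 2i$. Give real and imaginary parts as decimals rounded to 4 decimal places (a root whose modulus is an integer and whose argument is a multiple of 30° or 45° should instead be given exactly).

|w| = sqrt(53) ≈ 7.280110, arg(w) ≈ 15.945396°
Root modulus = sqrt(53)^(1/3) ≈ 1.938114
Root arguments: θ_k = (arg(w) + 360°k)/3 for k = 0, 1, ..., 2
Compute each root as (root modulus)(cos θ_k + i sin θ_k) using full-precision intermediates, then round to 4 decimal places.
Roots: 1.9298 + 0.1795i, -1.1204 + 1.5815i, -0.8094 - 1.7610i


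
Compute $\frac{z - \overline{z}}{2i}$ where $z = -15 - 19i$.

z - conjugate(z) = 2bi
(z - conjugate(z))/(2i) = 2bi/(2i) = b = -19


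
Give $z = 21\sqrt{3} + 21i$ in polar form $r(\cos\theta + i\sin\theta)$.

r = |z| = sqrt(a^2 + b^2) = sqrt((21*sqrt(3))^2 + (21)^2) = sqrt(1323 + 441) = sqrt(1764) = 42
θ = arctan(b/a) = arctan(21/36.3731) (quadrant-adjusted) = 30°
z = 42(cos 30° + i sin 30°)


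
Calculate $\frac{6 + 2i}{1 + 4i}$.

Multiply numerator and denominator by conjugate (1 - 4i):
= (6 + 2i)(1 - 4i) / (1^2 + 4^2)
= (14 - 22i) / 17
= 14/17 - (22/17)i


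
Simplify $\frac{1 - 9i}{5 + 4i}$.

Multiply numerator and denominator by conjugate (5 - 4i):
= (1 - 9i)(5 - 4i) / (5^2 + 4^2)
= (-31 - 49i) / 41
= -31/41 - (49/41)i


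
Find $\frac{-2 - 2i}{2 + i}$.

Multiply numerator and denominator by conjugate (2 - i):
= (-2 - 2i)(2 - i) / (2^2 + 1^2)
= (-6 - 2i) / 5
= -6/5 - (2/5)i


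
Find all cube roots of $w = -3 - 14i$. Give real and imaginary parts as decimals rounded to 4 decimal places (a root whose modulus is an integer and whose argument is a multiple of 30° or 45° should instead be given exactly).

|w| = sqrt(205) ≈ 14.317821, arg(w) ≈ 257.905243°
Root modulus = sqrt(205)^(1/3) ≈ 2.428244
Root arguments: θ_k = (arg(w) + 360°k)/3 for k = 0, 1, ..., 2
Compute each root as (root modulus)(cos θ_k + i sin θ_k) using full-precision intermediates, then round to 4 decimal places.
Roots: 0.1707 + 2.4222i, -2.1831 - 1.0633i, 2.0124 - 1.3590i


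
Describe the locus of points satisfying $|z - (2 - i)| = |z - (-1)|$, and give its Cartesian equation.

|z - z1| = |z - z2| means z is equidistant from z1 and z2,
i.e. the perpendicular bisector of the segment from (2, -1) to (-1, 0) (midpoint (1/2, -1/2)).
With z = x + yi, square both sides:
(x - 2)^2 + (y - (-1))^2 = (x - (-1))^2 + (y - 0)^2
The x^2 and y^2 terms cancel: -6x + 2y = 1 - 5 = -4
Simplify: 3x - y = 2
Locus: Perpendicular bisector of the segment from (2, -1) to (-1, 0): the line 3x - y = 2


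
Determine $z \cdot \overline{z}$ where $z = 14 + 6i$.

z * conjugate(z) = |z|^2 = a^2 + b^2
= 14^2 + 6^2 = 232


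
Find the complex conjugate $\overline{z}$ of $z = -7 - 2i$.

If z = a + bi, then conjugate(z) = a - bi
conjugate(-7 - 2i) = -7 + 2i


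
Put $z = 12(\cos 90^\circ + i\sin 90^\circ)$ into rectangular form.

a = r cos θ = 12 * 0 = 0
b = r sin θ = 12 * 1 = 12
z = 12i


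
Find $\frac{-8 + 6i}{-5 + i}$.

Multiply numerator and denominator by conjugate (-5 - i):
= (-8 + 6i)(-5 - i) / ((-5)^2 + 1^2)
= (46 - 22i) / 26
Divide through by 2: (23 - 11i) / 13
= 23/13 - (11/13)i


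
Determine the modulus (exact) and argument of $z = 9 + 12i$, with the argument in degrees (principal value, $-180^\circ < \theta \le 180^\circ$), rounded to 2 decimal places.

|z| = sqrt(9^2 + 12^2) = 15
arg(z) = arctan(b/a) = arctan(12/9) (quadrant-adjusted) = 53.13°


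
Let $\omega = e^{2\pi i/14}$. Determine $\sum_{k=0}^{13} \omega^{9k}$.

Let ζ = ω^9 = e^(2πi·9/14). Since 14 ∤ 9, ζ ≠ 1.
Sum = Σ_{k=0}^{13} ζ^k = (ζ^14 - 1)/(ζ - 1) = (ω^{9·14} - 1)/(ζ - 1) = (1 - 1)/(ζ - 1) = 0


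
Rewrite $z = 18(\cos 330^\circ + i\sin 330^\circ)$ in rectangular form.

a = r cos θ = 18 * sqrt(3)/2 = 9*sqrt(3)
b = r sin θ = 18 * -1/2 = -9
z = 9*sqrt(3) - 9i


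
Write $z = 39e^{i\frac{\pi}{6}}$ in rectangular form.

a = r cos θ = 39 * sqrt(3)/2 = 39*sqrt(3)/2
b = r sin θ = 39 * 1/2 = 39/2
z = 39*sqrt(3)/2 + (39/2)i


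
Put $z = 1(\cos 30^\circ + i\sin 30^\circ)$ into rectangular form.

a = r cos θ = 1 * sqrt(3)/2 = sqrt(3)/2
b = r sin θ = 1 * 1/2 = 1/2
z = sqrt(3)/2 + (1/2)i


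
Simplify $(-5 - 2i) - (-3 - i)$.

(-5 - (-3)) + (-2 - (-1))i = -2 - i


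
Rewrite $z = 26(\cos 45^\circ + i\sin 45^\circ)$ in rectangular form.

a = r cos θ = 26 * sqrt(2)/2 = 13*sqrt(2)
b = r sin θ = 26 * sqrt(2)/2 = 13*sqrt(2)
z = 13*sqrt(2) + 13*sqrt(2)i


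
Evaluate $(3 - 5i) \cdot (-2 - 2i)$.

(a1*a2 - b1*b2) + (a1*b2 + b1*a2)i
= (-6 - 10) + (-6 + 10)i
= -16 + 4i


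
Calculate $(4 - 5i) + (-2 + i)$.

(4 + (-2)) + (-5 + 1)i = 2 - 4i


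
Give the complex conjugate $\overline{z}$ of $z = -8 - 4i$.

If z = a + bi, then conjugate(z) = a - bi
conjugate(-8 - 4i) = -8 + 4i


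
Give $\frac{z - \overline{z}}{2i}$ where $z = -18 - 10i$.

z - conjugate(z) = 2bi
(z - conjugate(z))/(2i) = 2bi/(2i) = b = -10


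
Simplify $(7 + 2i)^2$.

(a + bi)^2 = a^2 - b^2 + 2abi
= 7^2 - 2^2 + 2*7*2i
= 45 + 28i


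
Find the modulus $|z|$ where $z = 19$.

|z| = sqrt(a^2 + b^2) = sqrt(19^2 + 0^2) = sqrt(361) = 19


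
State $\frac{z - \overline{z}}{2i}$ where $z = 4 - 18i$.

z - conjugate(z) = 2bi
(z - conjugate(z))/(2i) = 2bi/(2i) = b = -18


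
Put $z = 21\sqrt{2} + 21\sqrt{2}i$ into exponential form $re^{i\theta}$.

r = |z| = sqrt((21*sqrt(2))^2 + (21*sqrt(2))^2) = sqrt(882 + 882) = sqrt(1764) = 42
θ = arctan(b/a) = arctan(29.6985/29.6985) (quadrant-adjusted) = 45° = π/4
z = 42e^(i*π/4)


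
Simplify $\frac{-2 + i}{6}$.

Divisor is real, so divide each part by 6:
= -1/3 + (1/6)i


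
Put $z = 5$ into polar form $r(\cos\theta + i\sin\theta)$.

r = |z| = sqrt(a^2 + b^2) = sqrt((5)^2 + (0)^2) = sqrt(25 + 0) = sqrt(25) = 5
b = 0 and a > 0, so z lies on the positive real axis: θ = 0°
z = 5(cos 0° + i sin 0°)


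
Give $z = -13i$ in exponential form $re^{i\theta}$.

r = |z| = sqrt((0)^2 + (-13)^2) = sqrt(0 + 169) = sqrt(169) = 13
a = 0 and b < 0, so z lies on the negative imaginary axis: θ = -90° = -π/2
z = 13e^(-i*π/2)


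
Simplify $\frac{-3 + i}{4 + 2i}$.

Multiply numerator and denominator by conjugate (4 - 2i):
= (-3 + i)(4 - 2i) / (4^2 + 2^2)
= (-10 + 10i) / 20
Divide through by 10: (-1 + i) / 2
= -1/2 + (1/2)i


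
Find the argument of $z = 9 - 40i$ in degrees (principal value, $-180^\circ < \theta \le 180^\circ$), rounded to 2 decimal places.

θ = arctan(b/a) = arctan(-40/9) (quadrant-adjusted) = -77.32°


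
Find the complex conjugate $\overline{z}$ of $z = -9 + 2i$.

If z = a + bi, then conjugate(z) = a - bi
conjugate(-9 + 2i) = -9 - 2i


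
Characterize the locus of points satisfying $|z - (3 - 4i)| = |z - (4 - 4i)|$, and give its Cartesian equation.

|z - z1| = |z - z2| means z is equidistant from z1 and z2,
i.e. the perpendicular bisector of the segment from (3, -4) to (4, -4) (midpoint (7/2, -4)).
With z = x + yi, square both sides:
(x - 3)^2 + (y - (-4))^2 = (x - 4)^2 + (y - (-4))^2
The x^2 and y^2 terms cancel: 2x + 0y = 32 - 25 = 7
Simplify: x = 7/2
Locus: Perpendicular bisector of the segment from (3, -4) to (4, -4): the line x = 7/2


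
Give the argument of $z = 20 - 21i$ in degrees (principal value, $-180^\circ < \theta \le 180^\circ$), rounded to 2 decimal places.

θ = arctan(b/a) = arctan(-21/20) (quadrant-adjusted) = -46.40°


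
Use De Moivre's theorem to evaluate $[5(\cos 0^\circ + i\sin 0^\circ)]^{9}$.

By De Moivre: z^n = r^n(cos(nθ) + i sin(nθ))
= 5^9(cos(9*0°) + i sin(9*0°))
= 1953125(cos 0° + i sin 0°)
= 1953125


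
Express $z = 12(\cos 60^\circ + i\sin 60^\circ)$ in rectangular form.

a = r cos θ = 12 * 1/2 = 6
b = r sin θ = 12 * sqrt(3)/2 = 6*sqrt(3)
z = 6 + 6*sqrt(3)i


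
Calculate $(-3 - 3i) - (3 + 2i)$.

(-3 - 3) + (-3 - 2)i = -6 - 5i


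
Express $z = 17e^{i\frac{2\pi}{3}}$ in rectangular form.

a = r cos θ = 17 * -1/2 = -17/2
b = r sin θ = 17 * sqrt(3)/2 = 17*sqrt(3)/2
z = -17/2 + (17*sqrt(3)/2)i


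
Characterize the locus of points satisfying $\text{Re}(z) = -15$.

Re(z) = x where z = x + yi; the equation x = -15 is satisfied by all points with that x-coordinate
Locus: Vertical line x = -15


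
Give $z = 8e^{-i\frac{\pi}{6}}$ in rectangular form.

a = r cos θ = 8 * sqrt(3)/2 = 4*sqrt(3)
b = r sin θ = 8 * -1/2 = -4
z = 4*sqrt(3) - 4i


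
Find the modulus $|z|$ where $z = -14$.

|z| = sqrt(a^2 + b^2) = sqrt((-14)^2 + 0^2) = sqrt(196) = 14


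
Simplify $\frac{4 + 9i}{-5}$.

Divisor is real, so divide each part by -5:
= -4/5 - (9/5)i


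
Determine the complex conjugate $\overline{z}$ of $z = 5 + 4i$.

If z = a + bi, then conjugate(z) = a - bi
conjugate(5 + 4i) = 5 - 4i


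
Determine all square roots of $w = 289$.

|w| = 289, arg(w) = 0°
Root modulus = 289^(1/2) = 17
Root arguments: θ_k = (0° + 360°k)/2 for k = 0, 1, ..., 1
Roots: 17, -17


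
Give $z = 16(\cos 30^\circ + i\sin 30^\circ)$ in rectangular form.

a = r cos θ = 16 * sqrt(3)/2 = 8*sqrt(3)
b = r sin θ = 16 * 1/2 = 8
z = 8*sqrt(3) + 8i


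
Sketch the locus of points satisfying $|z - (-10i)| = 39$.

|z - z0| = r describes a circle centered at z0 with radius r
Here z0 = -10i and r = 39
Locus: Circle centered at (0, -10) with radius 39


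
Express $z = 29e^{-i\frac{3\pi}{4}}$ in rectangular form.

a = r cos θ = 29 * -sqrt(2)/2 = -29*sqrt(2)/2
b = r sin θ = 29 * -sqrt(2)/2 = -29*sqrt(2)/2
z = -29*sqrt(2)/2 - (29*sqrt(2)/2)i


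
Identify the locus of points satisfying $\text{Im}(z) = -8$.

Im(z) = y where z = x + yi; the equation y = -8 is satisfied by all points with that y-coordinate
Locus: Horizontal line y = -8


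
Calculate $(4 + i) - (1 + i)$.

(4 - 1) + (1 - 1)i = 3


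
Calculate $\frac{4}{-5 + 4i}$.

Multiply numerator and denominator by conjugate (-5 - 4i):
= (4)(-5 - 4i) / ((-5)^2 + 4^2)
= (-20 - 16i) / 41
= -20/41 - (16/41)i


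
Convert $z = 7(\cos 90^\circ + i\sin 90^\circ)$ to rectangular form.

a = r cos θ = 7 * 0 = 0
b = r sin θ = 7 * 1 = 7
z = 7i


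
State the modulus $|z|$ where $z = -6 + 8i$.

|z| = sqrt(a^2 + b^2) = sqrt((-6)^2 + 8^2) = sqrt(100) = 10


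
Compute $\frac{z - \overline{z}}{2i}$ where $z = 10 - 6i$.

z - conjugate(z) = 2bi
(z - conjugate(z))/(2i) = 2bi/(2i) = b = -6


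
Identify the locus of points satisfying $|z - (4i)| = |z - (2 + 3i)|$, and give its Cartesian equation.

|z - z1| = |z - z2| means z is equidistant from z1 and z2,
i.e. the perpendicular bisector of the segment from (0, 4) to (2, 3) (midpoint (1, 7/2)).
With z = x + yi, square both sides:
(x - 0)^2 + (y - 4)^2 = (x - 2)^2 + (y - 3)^2
The x^2 and y^2 terms cancel: 4x + (-2)y = 13 - 16 = -3
Simplify: 4x - 2y = -3
Locus: Perpendicular bisector of the segment from (0, 4) to (2, 3): the line 4x - 2y = -3


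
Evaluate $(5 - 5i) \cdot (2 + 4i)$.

(a1*a2 - b1*b2) + (a1*b2 + b1*a2)i
= (10 - (-20)) + (20 + (-10))i
= 30 + 10i


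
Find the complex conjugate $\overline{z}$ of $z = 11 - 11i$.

If z = a + bi, then conjugate(z) = a - bi
conjugate(11 - 11i) = 11 + 11i


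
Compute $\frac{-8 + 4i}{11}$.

Divisor is real, so divide each part by 11:
= -8/11 + (4/11)i


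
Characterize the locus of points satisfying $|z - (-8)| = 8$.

|z - z0| = r describes a circle centered at z0 with radius r
Here z0 = -8 and r = 8
Locus: Circle centered at (-8, 0) with radius 8


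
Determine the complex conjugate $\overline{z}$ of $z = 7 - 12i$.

If z = a + bi, then conjugate(z) = a - bi
conjugate(7 - 12i) = 7 + 12i


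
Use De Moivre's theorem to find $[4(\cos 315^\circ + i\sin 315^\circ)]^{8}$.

By De Moivre: z^n = r^n(cos(nθ) + i sin(nθ))
= 4^8(cos(8*315°) + i sin(8*315°))
= 65536(cos 0° + i sin 0°)
= 65536


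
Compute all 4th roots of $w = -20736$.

|w| = 20736, arg(w) = 180°
Root modulus = 20736^(1/4) = 12
Root arguments: θ_k = (180° + 360°k)/4 for k = 0, 1, ..., 3
Roots: 6*sqrt(2) + 6*sqrt(2)i, -6*sqrt(2) + 6*sqrt(2)i, -6*sqrt(2) - 6*sqrt(2)i, 6*sqrt(2) - 6*sqrt(2)i


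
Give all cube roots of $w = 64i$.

|w| = 64, arg(w) = 90°
Root modulus = 64^(1/3) = 4
Root arguments: θ_k = (90° + 360°k)/3 for k = 0, 1, ..., 2
Roots: 2*sqrt(3) + 2i, -2*sqrt(3) + 2i, -4i


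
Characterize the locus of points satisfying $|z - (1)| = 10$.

|z - z0| = r describes a circle centered at z0 with radius r
Here z0 = 1 and r = 10
Locus: Circle centered at (1, 0) with radius 10


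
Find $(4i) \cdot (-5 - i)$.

(a1*a2 - b1*b2) + (a1*b2 + b1*a2)i
= (0 - (-4)) + (0 + (-20))i
= 4 - 20i


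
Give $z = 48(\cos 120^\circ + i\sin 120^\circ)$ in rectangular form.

a = r cos θ = 48 * -1/2 = -24
b = r sin θ = 48 * sqrt(3)/2 = 24*sqrt(3)
z = -24 + 24*sqrt(3)i


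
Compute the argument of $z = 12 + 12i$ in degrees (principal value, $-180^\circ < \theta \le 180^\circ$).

θ = arctan(b/a) = arctan(12/12) (quadrant-adjusted) = 45°


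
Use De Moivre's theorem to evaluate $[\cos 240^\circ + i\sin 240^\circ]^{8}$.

By De Moivre: z^n = r^n(cos(nθ) + i sin(nθ))
= 1^8(cos(8*240°) + i sin(8*240°))
= 1(cos 120° + i sin 120°)
= -1/2 + (sqrt(3)/2)i


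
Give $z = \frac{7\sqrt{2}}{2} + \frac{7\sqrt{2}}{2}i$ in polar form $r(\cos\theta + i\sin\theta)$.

r = |z| = sqrt(a^2 + b^2) = sqrt((7*sqrt(2)/2)^2 + (7*sqrt(2)/2)^2) = sqrt(49/2 + 49/2) = sqrt(49) = 7
θ = arctan(b/a) = arctan(4.9497/4.9497) (quadrant-adjusted) = 45°
z = 7(cos 45° + i sin 45°)


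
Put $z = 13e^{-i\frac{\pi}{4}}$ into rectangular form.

a = r cos θ = 13 * sqrt(2)/2 = 13*sqrt(2)/2
b = r sin θ = 13 * -sqrt(2)/2 = -13*sqrt(2)/2
z = 13*sqrt(2)/2 - (13*sqrt(2)/2)i


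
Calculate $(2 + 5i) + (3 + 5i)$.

(2 + 3) + (5 + 5)i = 5 + 10i


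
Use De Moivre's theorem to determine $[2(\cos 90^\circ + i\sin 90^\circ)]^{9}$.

By De Moivre: z^n = r^n(cos(nθ) + i sin(nθ))
= 2^9(cos(9*90°) + i sin(9*90°))
= 512(cos 90° + i sin 90°)
= 512i


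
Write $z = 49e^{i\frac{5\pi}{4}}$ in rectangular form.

a = r cos θ = 49 * -sqrt(2)/2 = -49*sqrt(2)/2
b = r sin θ = 49 * -sqrt(2)/2 = -49*sqrt(2)/2
z = -49*sqrt(2)/2 - (49*sqrt(2)/2)i


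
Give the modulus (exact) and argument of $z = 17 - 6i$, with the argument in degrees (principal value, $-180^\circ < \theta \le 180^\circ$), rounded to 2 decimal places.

|z| = sqrt(17^2 + (-6)^2) = sqrt(325)
arg(z) = arctan(b/a) = arctan(-6/17) (quadrant-adjusted) = -19.44°


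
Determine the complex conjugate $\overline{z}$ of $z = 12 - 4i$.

If z = a + bi, then conjugate(z) = a - bi
conjugate(12 - 4i) = 12 + 4i


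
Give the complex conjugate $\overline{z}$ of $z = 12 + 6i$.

If z = a + bi, then conjugate(z) = a - bi
conjugate(12 + 6i) = 12 - 6i


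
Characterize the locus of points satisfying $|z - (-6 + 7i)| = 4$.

|z - z0| = r describes a circle centered at z0 with radius r
Here z0 = -6 + 7i and r = 4
Locus: Circle centered at (-6, 7) with radius 4


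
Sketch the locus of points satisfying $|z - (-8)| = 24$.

|z - z0| = r describes a circle centered at z0 with radius r
Here z0 = -8 and r = 24
Locus: Circle centered at (-8, 0) with radius 24


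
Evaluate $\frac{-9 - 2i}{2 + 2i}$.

Multiply numerator and denominator by conjugate (2 - 2i):
= (-9 - 2i)(2 - 2i) / (2^2 + 2^2)
= (-22 + 14i) / 8
Divide through by 2: (-11 + 7i) / 4
= -11/4 + (7/4)i


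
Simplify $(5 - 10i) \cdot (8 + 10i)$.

(a1*a2 - b1*b2) + (a1*b2 + b1*a2)i
= (40 - (-100)) + (50 + (-80))i
= 140 - 30i


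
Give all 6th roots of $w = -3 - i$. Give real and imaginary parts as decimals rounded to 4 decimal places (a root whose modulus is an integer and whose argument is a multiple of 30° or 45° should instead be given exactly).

|w| = sqrt(10) ≈ 3.162278, arg(w) ≈ 198.434949°
Root modulus = sqrt(10)^(1/6) ≈ 1.211528
Root arguments: θ_k = (arg(w) + 360°k)/6 for k = 0, 1, ..., 5
Compute each root as (root modulus)(cos θ_k + i sin θ_k) using full-precision intermediates, then round to 4 decimal places.
Roots: 1.0152 + 0.6611i, -0.0649 + 1.2098i, -1.0802 + 0.5487i, -1.0152 - 0.6611i, 0.0649 - 1.2098i, 1.0802 - 0.5487i


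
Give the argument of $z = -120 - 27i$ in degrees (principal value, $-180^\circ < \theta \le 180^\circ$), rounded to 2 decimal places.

θ = arctan(b/a) = arctan(-27/-120) (quadrant-adjusted) = -167.32°


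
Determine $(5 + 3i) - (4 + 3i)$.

(5 - 4) + (3 - 3)i = 1


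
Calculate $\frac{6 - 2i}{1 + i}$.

Multiply numerator and denominator by conjugate (1 - i):
= (6 - 2i)(1 - i) / (1^2 + 1^2)
= (4 - 8i) / 2
= 2 - 4i


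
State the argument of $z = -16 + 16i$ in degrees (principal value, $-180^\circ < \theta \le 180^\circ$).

θ = arctan(b/a) = arctan(16/-16) (quadrant-adjusted) = 135°


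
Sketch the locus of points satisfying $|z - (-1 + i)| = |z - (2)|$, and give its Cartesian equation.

|z - z1| = |z - z2| means z is equidistant from z1 and z2,
i.e. the perpendicular bisector of the segment from (-1, 1) to (2, 0) (midpoint (1/2, 1/2)).
With z = x + yi, square both sides:
(x - (-1))^2 + (y - 1)^2 = (x - 2)^2 + (y - 0)^2
The x^2 and y^2 terms cancel: 6x + (-2)y = 4 - 2 = 2
Simplify: 3x - y = 1
Locus: Perpendicular bisector of the segment from (-1, 1) to (2, 0): the line 3x - y = 1


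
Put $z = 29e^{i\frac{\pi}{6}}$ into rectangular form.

a = r cos θ = 29 * sqrt(3)/2 = 29*sqrt(3)/2
b = r sin θ = 29 * 1/2 = 29/2
z = 29*sqrt(3)/2 + (29/2)i


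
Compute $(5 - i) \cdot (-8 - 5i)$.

(a1*a2 - b1*b2) + (a1*b2 + b1*a2)i
= (-40 - 5) + (-25 + 8)i
= -45 - 17i


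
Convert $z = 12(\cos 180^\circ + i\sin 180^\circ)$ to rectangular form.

a = r cos θ = 12 * -1 = -12
b = r sin θ = 12 * 0 = 0
z = -12


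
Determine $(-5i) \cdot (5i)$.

(a1*a2 - b1*b2) + (a1*b2 + b1*a2)i
= (0 - (-25)) + (0 + 0)i
= 25


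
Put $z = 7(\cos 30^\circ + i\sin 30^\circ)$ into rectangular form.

a = r cos θ = 7 * sqrt(3)/2 = 7*sqrt(3)/2
b = r sin θ = 7 * 1/2 = 7/2
z = 7*sqrt(3)/2 + (7/2)i


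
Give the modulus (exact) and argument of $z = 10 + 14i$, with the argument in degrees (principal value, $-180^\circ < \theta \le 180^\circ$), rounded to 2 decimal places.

|z| = sqrt(10^2 + 14^2) = sqrt(296)
arg(z) = arctan(b/a) = arctan(14/10) (quadrant-adjusted) = 54.46°


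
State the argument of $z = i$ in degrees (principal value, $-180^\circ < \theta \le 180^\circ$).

a = 0 and b > 0, so z lies on the positive imaginary axis: θ = 90°


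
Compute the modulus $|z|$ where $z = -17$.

|z| = sqrt(a^2 + b^2) = sqrt((-17)^2 + 0^2) = sqrt(289) = 17


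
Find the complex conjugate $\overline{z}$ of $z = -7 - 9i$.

If z = a + bi, then conjugate(z) = a - bi
conjugate(-7 - 9i) = -7 + 9i


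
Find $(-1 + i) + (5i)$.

(-1 + 0) + (1 + 5)i = -1 + 6i


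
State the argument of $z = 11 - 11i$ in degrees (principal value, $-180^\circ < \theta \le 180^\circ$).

θ = arctan(b/a) = arctan(-11/11) (quadrant-adjusted) = -45°


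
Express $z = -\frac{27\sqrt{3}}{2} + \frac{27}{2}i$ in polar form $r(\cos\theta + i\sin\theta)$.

r = |z| = sqrt(a^2 + b^2) = sqrt((-27*sqrt(3)/2)^2 + (27/2)^2) = sqrt(2187/4 + 729/4) = sqrt(729) = 27
θ = arctan(b/a) = arctan(13.5/-23.3827) (quadrant-adjusted) = 150°
z = 27(cos 150° + i sin 150°)


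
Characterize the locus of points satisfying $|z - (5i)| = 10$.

|z - z0| = r describes a circle centered at z0 with radius r
Here z0 = 5i and r = 10
Locus: Circle centered at (0, 5) with radius 10


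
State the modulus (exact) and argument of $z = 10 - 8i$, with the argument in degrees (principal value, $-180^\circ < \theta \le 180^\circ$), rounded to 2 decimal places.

|z| = sqrt(10^2 + (-8)^2) = sqrt(164)
arg(z) = arctan(b/a) = arctan(-8/10) (quadrant-adjusted) = -38.66°


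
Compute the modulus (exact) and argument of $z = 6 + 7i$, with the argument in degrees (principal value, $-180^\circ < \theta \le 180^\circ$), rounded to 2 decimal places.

|z| = sqrt(6^2 + 7^2) = sqrt(85)
arg(z) = arctan(b/a) = arctan(7/6) (quadrant-adjusted) = 49.40°


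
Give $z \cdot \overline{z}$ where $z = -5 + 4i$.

z * conjugate(z) = |z|^2 = a^2 + b^2
= (-5)^2 + 4^2 = 41


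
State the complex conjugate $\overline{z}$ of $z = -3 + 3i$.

If z = a + bi, then conjugate(z) = a - bi
conjugate(-3 + 3i) = -3 - 3i


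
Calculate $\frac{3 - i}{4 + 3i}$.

Multiply numerator and denominator by conjugate (4 - 3i):
= (3 - i)(4 - 3i) / (4^2 + 3^2)
= (9 - 13i) / 25
= 9/25 - (13/25)i


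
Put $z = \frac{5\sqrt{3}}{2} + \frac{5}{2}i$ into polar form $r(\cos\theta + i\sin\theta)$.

r = |z| = sqrt(a^2 + b^2) = sqrt((5*sqrt(3)/2)^2 + (5/2)^2) = sqrt(75/4 + 25/4) = sqrt(25) = 5
θ = arctan(b/a) = arctan(2.5/4.3301) (quadrant-adjusted) = 30°
z = 5(cos 30° + i sin 30°)


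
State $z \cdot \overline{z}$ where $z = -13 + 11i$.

z * conjugate(z) = |z|^2 = a^2 + b^2
= (-13)^2 + 11^2 = 290


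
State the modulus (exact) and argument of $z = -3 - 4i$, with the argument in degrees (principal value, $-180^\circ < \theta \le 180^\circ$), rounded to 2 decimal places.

|z| = sqrt((-3)^2 + (-4)^2) = 5
arg(z) = arctan(b/a) = arctan(-4/-3) (quadrant-adjusted) = -126.87°


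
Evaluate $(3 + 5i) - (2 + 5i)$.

(3 - 2) + (5 - 5)i = 1


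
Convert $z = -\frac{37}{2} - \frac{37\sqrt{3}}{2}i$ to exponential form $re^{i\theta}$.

r = |z| = sqrt((-37/2)^2 + (-37*sqrt(3)/2)^2) = sqrt(1369/4 + 4107/4) = sqrt(1369) = 37
θ = arctan(b/a) = arctan(-32.0429/-18.5) (quadrant-adjusted) = 240° = 4π/3
z = 37e^(i*4π/3)


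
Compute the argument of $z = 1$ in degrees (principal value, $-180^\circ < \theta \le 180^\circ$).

b = 0 and a > 0, so z lies on the positive real axis: θ = 0°


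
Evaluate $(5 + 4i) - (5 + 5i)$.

(5 - 5) + (4 - 5)i = -i


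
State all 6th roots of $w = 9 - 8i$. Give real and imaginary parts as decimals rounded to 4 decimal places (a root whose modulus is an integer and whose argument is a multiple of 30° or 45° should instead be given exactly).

|w| = sqrt(145) ≈ 12.041595, arg(w) ≈ 318.366461°
Root modulus = sqrt(145)^(1/6) ≈ 1.513959
Root arguments: θ_k = (arg(w) + 360°k)/6 for k = 0, 1, ..., 5
Compute each root as (root modulus)(cos θ_k + i sin θ_k) using full-precision intermediates, then round to 4 decimal places.
Roots: 0.9098 + 1.2101i, -0.5930 + 1.3930i, -1.5029 + 0.1829i, -0.9098 - 1.2101i, 0.5930 - 1.3930i, 1.5029 - 0.1829i


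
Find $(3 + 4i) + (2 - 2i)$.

(3 + 2) + (4 + (-2))i = 5 + 2i


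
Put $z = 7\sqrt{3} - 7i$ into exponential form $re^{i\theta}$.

r = |z| = sqrt((7*sqrt(3))^2 + (-7)^2) = sqrt(147 + 49) = sqrt(196) = 14
θ = arctan(b/a) = arctan(-7/12.1244) (quadrant-adjusted) = -30° = -π/6
z = 14e^(-i*π/6)


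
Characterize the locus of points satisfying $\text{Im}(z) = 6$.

Im(z) = y where z = x + yi; the equation y = 6 is satisfied by all points with that y-coordinate
Locus: Horizontal line y = 6


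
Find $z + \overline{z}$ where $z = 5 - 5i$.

z + conjugate(z) = (a + bi) + (a - bi) = 2a
= 2 * 5 = 10


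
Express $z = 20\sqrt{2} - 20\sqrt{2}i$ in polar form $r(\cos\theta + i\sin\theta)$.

r = |z| = sqrt(a^2 + b^2) = sqrt((20*sqrt(2))^2 + (-20*sqrt(2))^2) = sqrt(800 + 800) = sqrt(1600) = 40
θ = arctan(b/a) = arctan(-28.2843/28.2843) (quadrant-adjusted) = 315°
z = 40(cos 315° + i sin 315°)


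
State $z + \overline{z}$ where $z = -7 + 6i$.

z + conjugate(z) = (a + bi) + (a - bi) = 2a
= 2 * (-7) = -14


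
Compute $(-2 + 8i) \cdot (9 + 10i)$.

(a1*a2 - b1*b2) + (a1*b2 + b1*a2)i
= (-18 - 80) + (-20 + 72)i
= -98 + 52i


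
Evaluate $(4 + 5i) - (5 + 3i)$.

(4 - 5) + (5 - 3)i = -1 + 2i


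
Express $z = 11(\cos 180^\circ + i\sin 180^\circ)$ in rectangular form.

a = r cos θ = 11 * -1 = -11
b = r sin θ = 11 * 0 = 0
z = -11


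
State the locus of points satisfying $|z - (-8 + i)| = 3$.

|z - z0| = r describes a circle centered at z0 with radius r
Here z0 = -8 + i and r = 3
Locus: Circle centered at (-8, 1) with radius 3


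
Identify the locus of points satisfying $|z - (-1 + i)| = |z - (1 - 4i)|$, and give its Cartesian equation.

|z - z1| = |z - z2| means z is equidistant from z1 and z2,
i.e. the perpendicular bisector of the segment from (-1, 1) to (1, -4) (midpoint (0, -3/2)).
With z = x + yi, square both sides:
(x - (-1))^2 + (y - 1)^2 = (x - 1)^2 + (y - (-4))^2
The x^2 and y^2 terms cancel: 4x + (-10)y = 17 - 2 = 15
Simplify: 4x - 10y = 15
Locus: Perpendicular bisector of the segment from (-1, 1) to (1, -4): the line 4x - 10y = 15


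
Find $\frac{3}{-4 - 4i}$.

Multiply numerator and denominator by conjugate (-4 + 4i):
= (3)(-4 + 4i) / ((-4)^2 + (-4)^2)
= (-12 + 12i) / 32
Divide through by 4: (-3 + 3i) / 8
= -3/8 + (3/8)i


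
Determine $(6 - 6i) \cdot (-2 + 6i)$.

(a1*a2 - b1*b2) + (a1*b2 + b1*a2)i
= (-12 - (-36)) + (36 + 12)i
= 24 + 48i


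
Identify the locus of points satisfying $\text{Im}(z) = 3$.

Im(z) = y where z = x + yi; the equation y = 3 is satisfied by all points with that y-coordinate
Locus: Horizontal line y = 3


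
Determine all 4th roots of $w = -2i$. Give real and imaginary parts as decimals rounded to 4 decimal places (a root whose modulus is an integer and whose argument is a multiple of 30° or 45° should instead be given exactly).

|w| = 2, arg(w) = 270°
Root modulus = 2^(1/4) ≈ 1.189207
Root arguments: θ_k = (270° + 360°k)/4 for k = 0, 1, ..., 3
Compute each root as (root modulus)(cos θ_k + i sin θ_k) using full-precision intermediates, then round to 4 decimal places.
Roots: 0.4551 + 1.0987i, -1.0987 + 0.4551i, -0.4551 - 1.0987i, 1.0987 - 0.4551i


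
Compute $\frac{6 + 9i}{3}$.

Divisor is real, so divide each part by 3:
= 2 + 3i


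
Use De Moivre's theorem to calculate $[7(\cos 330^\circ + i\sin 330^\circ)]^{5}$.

By De Moivre: z^n = r^n(cos(nθ) + i sin(nθ))
= 7^5(cos(5*330°) + i sin(5*330°))
= 16807(cos 210° + i sin 210°)
= -16807*sqrt(3)/2 - (16807/2)i


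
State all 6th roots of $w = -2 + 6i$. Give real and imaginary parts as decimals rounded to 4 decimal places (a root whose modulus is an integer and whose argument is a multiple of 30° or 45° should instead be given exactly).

|w| = sqrt(40) ≈ 6.324555, arg(w) ≈ 108.434949°
Root modulus = sqrt(40)^(1/6) ≈ 1.359894
Root arguments: θ_k = (arg(w) + 360°k)/6 for k = 0, 1, ..., 5
Compute each root as (root modulus)(cos θ_k + i sin θ_k) using full-precision intermediates, then round to 4 decimal places.
Roots: 1.2928 + 0.4219i, 0.2811 + 1.3305i, -1.0117 + 0.9087i, -1.2928 - 0.4219i, -0.2811 - 1.3305i, 1.0117 - 0.9087i


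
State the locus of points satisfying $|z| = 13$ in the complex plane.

|z| = 13 means sqrt(x^2 + y^2) = 13
This is a circle of radius 13 centered at the origin


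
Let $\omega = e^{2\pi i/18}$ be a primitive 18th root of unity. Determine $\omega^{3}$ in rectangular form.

ω^3 = e^(2πi·3/18) = e^(i·1π/3)
= cos(1π/3) + i sin(1π/3)
= 1/2 + (sqrt(3)/2)i


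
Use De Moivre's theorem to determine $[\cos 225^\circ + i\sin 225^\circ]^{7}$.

By De Moivre: z^n = r^n(cos(nθ) + i sin(nθ))
= 1^7(cos(7*225°) + i sin(7*225°))
= 1(cos 135° + i sin 135°)
= -sqrt(2)/2 + (sqrt(2)/2)i


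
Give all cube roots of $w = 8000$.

|w| = 8000, arg(w) = 0°
Root modulus = 8000^(1/3) = 20
Root arguments: θ_k = (0° + 360°k)/3 for k = 0, 1, ..., 2
Roots: 20, -10 + 10*sqrt(3)i, -10 - 10*sqrt(3)i


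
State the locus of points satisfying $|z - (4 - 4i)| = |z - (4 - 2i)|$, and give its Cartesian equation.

|z - z1| = |z - z2| means z is equidistant from z1 and z2,
i.e. the perpendicular bisector of the segment from (4, -4) to (4, -2) (midpoint (4, -3)).
With z = x + yi, square both sides:
(x - 4)^2 + (y - (-4))^2 = (x - 4)^2 + (y - (-2))^2
The x^2 and y^2 terms cancel: 0x + 4y = 20 - 32 = -12
Simplify: y = -3
Locus: Perpendicular bisector of the segment from (4, -4) to (4, -2): the line y = -3


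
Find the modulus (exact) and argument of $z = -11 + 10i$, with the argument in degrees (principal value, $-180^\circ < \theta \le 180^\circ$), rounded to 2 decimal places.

|z| = sqrt((-11)^2 + 10^2) = sqrt(221)
arg(z) = arctan(b/a) = arctan(10/-11) (quadrant-adjusted) = 137.73°


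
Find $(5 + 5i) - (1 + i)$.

(5 - 1) + (5 - 1)i = 4 + 4i


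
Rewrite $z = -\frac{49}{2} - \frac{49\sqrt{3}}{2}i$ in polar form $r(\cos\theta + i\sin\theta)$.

r = |z| = sqrt(a^2 + b^2) = sqrt((-49/2)^2 + (-49*sqrt(3)/2)^2) = sqrt(2401/4 + 7203/4) = sqrt(2401) = 49
θ = arctan(b/a) = arctan(-42.4352/-24.5) (quadrant-adjusted) = 240°
z = 49(cos 240° + i sin 240°)


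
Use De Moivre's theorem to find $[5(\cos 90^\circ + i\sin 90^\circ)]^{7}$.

By De Moivre: z^n = r^n(cos(nθ) + i sin(nθ))
= 5^7(cos(7*90°) + i sin(7*90°))
= 78125(cos 270° + i sin 270°)
= -78125i


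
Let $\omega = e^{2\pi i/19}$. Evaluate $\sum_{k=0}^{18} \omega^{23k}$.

Let ζ = ω^23 = e^(2πi·23/19). Since 19 ∤ 23, ζ ≠ 1.
Sum = Σ_{k=0}^{18} ζ^k = (ζ^19 - 1)/(ζ - 1) = (ω^{23·19} - 1)/(ζ - 1) = (1 - 1)/(ζ - 1) = 0


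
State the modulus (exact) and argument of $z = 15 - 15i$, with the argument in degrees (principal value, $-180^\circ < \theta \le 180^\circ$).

|z| = sqrt(15^2 + (-15)^2) = sqrt(450)
arg(z) = arctan(b/a) = arctan(-15/15) (quadrant-adjusted) = -45°


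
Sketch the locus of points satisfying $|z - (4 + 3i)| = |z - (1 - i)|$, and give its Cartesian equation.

|z - z1| = |z - z2| means z is equidistant from z1 and z2,
i.e. the perpendicular bisector of the segment from (4, 3) to (1, -1) (midpoint (5/2, 1)).
With z = x + yi, square both sides:
(x - 4)^2 + (y - 3)^2 = (x - 1)^2 + (y - (-1))^2
The x^2 and y^2 terms cancel: -6x + (-8)y = 2 - 25 = -23
Simplify: 6x + 8y = 23
Locus: Perpendicular bisector of the segment from (4, 3) to (1, -1): the line 6x + 8y = 23


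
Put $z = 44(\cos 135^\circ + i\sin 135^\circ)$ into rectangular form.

a = r cos θ = 44 * -sqrt(2)/2 = -22*sqrt(2)
b = r sin θ = 44 * sqrt(2)/2 = 22*sqrt(2)
z = -22*sqrt(2) + 22*sqrt(2)i


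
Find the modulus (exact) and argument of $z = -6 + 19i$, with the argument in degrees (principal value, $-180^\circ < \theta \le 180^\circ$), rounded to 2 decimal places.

|z| = sqrt((-6)^2 + 19^2) = sqrt(397)
arg(z) = arctan(b/a) = arctan(19/-6) (quadrant-adjusted) = 107.53°


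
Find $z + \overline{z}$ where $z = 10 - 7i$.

z + conjugate(z) = (a + bi) + (a - bi) = 2a
= 2 * 10 = 20


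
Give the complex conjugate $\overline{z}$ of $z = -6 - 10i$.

If z = a + bi, then conjugate(z) = a - bi
conjugate(-6 - 10i) = -6 + 10i


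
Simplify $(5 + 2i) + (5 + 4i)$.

(5 + 5) + (2 + 4)i = 10 + 6i


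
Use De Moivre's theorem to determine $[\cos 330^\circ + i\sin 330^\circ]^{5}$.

By De Moivre: z^n = r^n(cos(nθ) + i sin(nθ))
= 1^5(cos(5*330°) + i sin(5*330°))
= 1(cos 210° + i sin 210°)
= -sqrt(3)/2 - (1/2)i


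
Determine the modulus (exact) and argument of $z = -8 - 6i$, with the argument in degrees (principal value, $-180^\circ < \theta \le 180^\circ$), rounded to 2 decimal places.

|z| = sqrt((-8)^2 + (-6)^2) = 10
arg(z) = arctan(b/a) = arctan(-6/-8) (quadrant-adjusted) = -143.13°


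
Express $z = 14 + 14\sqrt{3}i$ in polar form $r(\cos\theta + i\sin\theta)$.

r = |z| = sqrt(a^2 + b^2) = sqrt((14)^2 + (14*sqrt(3))^2) = sqrt(196 + 588) = sqrt(784) = 28
θ = arctan(b/a) = arctan(24.2487/14) (quadrant-adjusted) = 60°
z = 28(cos 60° + i sin 60°)


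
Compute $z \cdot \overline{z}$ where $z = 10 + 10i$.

z * conjugate(z) = |z|^2 = a^2 + b^2
= 10^2 + 10^2 = 200


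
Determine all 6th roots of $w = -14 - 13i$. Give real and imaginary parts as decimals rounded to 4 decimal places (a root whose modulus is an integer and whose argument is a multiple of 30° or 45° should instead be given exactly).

|w| = sqrt(365) ≈ 19.104973, arg(w) ≈ 222.878904°
Root modulus = sqrt(365)^(1/6) ≈ 1.635025
Root arguments: θ_k = (arg(w) + 360°k)/6 for k = 0, 1, ..., 5
Compute each root as (root modulus)(cos θ_k + i sin θ_k) using full-precision intermediates, then round to 4 decimal places.
Roots: 1.3033 + 0.9873i, -0.2034 + 1.6223i, -1.5067 + 0.6350i, -1.3033 - 0.9873i, 0.2034 - 1.6223i, 1.5067 - 0.6350i


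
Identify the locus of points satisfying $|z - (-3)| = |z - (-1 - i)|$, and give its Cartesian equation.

|z - z1| = |z - z2| means z is equidistant from z1 and z2,
i.e. the perpendicular bisector of the segment from (-3, 0) to (-1, -1) (midpoint (-2, -1/2)).
With z = x + yi, square both sides:
(x - (-3))^2 + (y - 0)^2 = (x - (-1))^2 + (y - (-1))^2
The x^2 and y^2 terms cancel: 4x + (-2)y = 2 - 9 = -7
Simplify: 4x - 2y = -7
Locus: Perpendicular bisector of the segment from (-3, 0) to (-1, -1): the line 4x - 2y = -7


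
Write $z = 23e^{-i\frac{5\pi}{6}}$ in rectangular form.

a = r cos θ = 23 * -sqrt(3)/2 = -23*sqrt(3)/2
b = r sin θ = 23 * -1/2 = -23/2
z = -23*sqrt(3)/2 - (23/2)i


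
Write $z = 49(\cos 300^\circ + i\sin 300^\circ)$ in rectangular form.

a = r cos θ = 49 * 1/2 = 49/2
b = r sin θ = 49 * -sqrt(3)/2 = -49*sqrt(3)/2
z = 49/2 - (49*sqrt(3)/2)i


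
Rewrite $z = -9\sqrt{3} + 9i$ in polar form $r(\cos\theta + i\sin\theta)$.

r = |z| = sqrt(a^2 + b^2) = sqrt((-9*sqrt(3))^2 + (9)^2) = sqrt(243 + 81) = sqrt(324) = 18
θ = arctan(b/a) = arctan(9/-15.5885) (quadrant-adjusted) = 150°
z = 18(cos 150° + i sin 150°)


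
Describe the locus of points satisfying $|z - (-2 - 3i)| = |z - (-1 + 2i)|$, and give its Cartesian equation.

|z - z1| = |z - z2| means z is equidistant from z1 and z2,
i.e. the perpendicular bisector of the segment from (-2, -3) to (-1, 2) (midpoint (-3/2, -1/2)).
With z = x + yi, square both sides:
(x - (-2))^2 + (y - (-3))^2 = (x - (-1))^2 + (y - 2)^2
The x^2 and y^2 terms cancel: 2x + 10y = 5 - 13 = -8
Simplify: x + 5y = -4
Locus: Perpendicular bisector of the segment from (-2, -3) to (-1, 2): the line x + 5y = -4


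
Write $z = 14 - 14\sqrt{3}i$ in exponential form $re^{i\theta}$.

r = |z| = sqrt((14)^2 + (-14*sqrt(3))^2) = sqrt(196 + 588) = sqrt(784) = 28
θ = arctan(b/a) = arctan(-24.2487/14) (quadrant-adjusted) = -60° = -π/3
z = 28e^(-i*π/3)


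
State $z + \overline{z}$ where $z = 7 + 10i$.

z + conjugate(z) = (a + bi) + (a - bi) = 2a
= 2 * 7 = 14


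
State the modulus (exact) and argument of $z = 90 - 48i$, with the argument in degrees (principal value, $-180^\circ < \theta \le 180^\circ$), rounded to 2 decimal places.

|z| = sqrt(90^2 + (-48)^2) = 102
arg(z) = arctan(b/a) = arctan(-48/90) (quadrant-adjusted) = -28.07°


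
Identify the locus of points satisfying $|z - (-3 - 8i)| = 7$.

|z - z0| = r describes a circle centered at z0 with radius r
Here z0 = -3 - 8i and r = 7
Locus: Circle centered at (-3, -8) with radius 7


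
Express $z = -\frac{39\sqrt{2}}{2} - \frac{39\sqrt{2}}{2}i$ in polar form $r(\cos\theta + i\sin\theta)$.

r = |z| = sqrt(a^2 + b^2) = sqrt((-39*sqrt(2)/2)^2 + (-39*sqrt(2)/2)^2) = sqrt(1521/2 + 1521/2) = sqrt(1521) = 39
θ = arctan(b/a) = arctan(-27.5772/-27.5772) (quadrant-adjusted) = 225°
z = 39(cos 225° + i sin 225°)


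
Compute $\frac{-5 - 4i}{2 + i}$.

Multiply numerator and denominator by conjugate (2 - i):
= (-5 - 4i)(2 - i) / (2^2 + 1^2)
= (-14 - 3i) / 5
= -14/5 - (3/5)i


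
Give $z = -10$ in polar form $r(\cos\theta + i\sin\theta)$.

r = |z| = sqrt(a^2 + b^2) = sqrt((-10)^2 + (0)^2) = sqrt(100 + 0) = sqrt(100) = 10
b = 0 and a < 0, so z lies on the negative real axis: θ = 180°
z = 10(cos 180° + i sin 180°)


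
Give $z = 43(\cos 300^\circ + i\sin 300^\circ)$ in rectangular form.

a = r cos θ = 43 * 1/2 = 43/2
b = r sin θ = 43 * -sqrt(3)/2 = -43*sqrt(3)/2
z = 43/2 - (43*sqrt(3)/2)i


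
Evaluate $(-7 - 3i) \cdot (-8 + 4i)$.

(a1*a2 - b1*b2) + (a1*b2 + b1*a2)i
= (56 - (-12)) + (-28 + 24)i
= 68 - 4i


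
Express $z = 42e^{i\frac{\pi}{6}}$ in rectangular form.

a = r cos θ = 42 * sqrt(3)/2 = 21*sqrt(3)
b = r sin θ = 42 * 1/2 = 21
z = 21*sqrt(3) + 21i


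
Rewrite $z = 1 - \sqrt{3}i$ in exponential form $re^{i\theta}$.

r = |z| = sqrt((1)^2 + (-sqrt(3))^2) = sqrt(1 + 3) = sqrt(4) = 2
θ = arctan(b/a) = arctan(-1.7321/1) (quadrant-adjusted) = -60° = -π/3
z = 2e^(-i*π/3)


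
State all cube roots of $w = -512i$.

|w| = 512, arg(w) = 270°
Root modulus = 512^(1/3) = 8
Root arguments: θ_k = (270° + 360°k)/3 for k = 0, 1, ..., 2
Roots: 8i, -4*sqrt(3) - 4i, 4*sqrt(3) - 4i


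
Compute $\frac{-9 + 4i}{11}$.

Divisor is real, so divide each part by 11:
= -9/11 + (4/11)i


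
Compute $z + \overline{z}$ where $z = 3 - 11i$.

z + conjugate(z) = (a + bi) + (a - bi) = 2a
= 2 * 3 = 6


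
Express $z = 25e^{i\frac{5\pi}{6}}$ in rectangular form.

a = r cos θ = 25 * -sqrt(3)/2 = -25*sqrt(3)/2
b = r sin θ = 25 * 1/2 = 25/2
z = -25*sqrt(3)/2 + (25/2)i


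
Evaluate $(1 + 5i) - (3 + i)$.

(1 - 3) + (5 - 1)i = -2 + 4i


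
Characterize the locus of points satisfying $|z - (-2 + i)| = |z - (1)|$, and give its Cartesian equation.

|z - z1| = |z - z2| means z is equidistant from z1 and z2,
i.e. the perpendicular bisector of the segment from (-2, 1) to (1, 0) (midpoint (-1/2, 1/2)).
With z = x + yi, square both sides:
(x - (-2))^2 + (y - 1)^2 = (x - 1)^2 + (y - 0)^2
The x^2 and y^2 terms cancel: 6x + (-2)y = 1 - 5 = -4
Simplify: 3x - y = -2
Locus: Perpendicular bisector of the segment from (-2, 1) to (1, 0): the line 3x - y = -2


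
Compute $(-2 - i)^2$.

(a + bi)^2 = a^2 - b^2 + 2abi
= (-2)^2 - (-1)^2 + 2*(-2)*(-1)i
= 3 + 4i


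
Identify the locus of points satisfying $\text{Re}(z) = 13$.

Re(z) = x where z = x + yi; the equation x = 13 is satisfied by all points with that x-coordinate
Locus: Vertical line x = 13


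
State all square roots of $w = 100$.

|w| = 100, arg(w) = 0°
Root modulus = 100^(1/2) = 10
Root arguments: θ_k = (0° + 360°k)/2 for k = 0, 1, ..., 1
Roots: 10, -10
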